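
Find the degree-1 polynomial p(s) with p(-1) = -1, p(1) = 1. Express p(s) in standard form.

p(s) = s

L_0(s) = (s - 1) / [-2] = -(1/2)s + 1/2
L_1(s) = (s + 1) / [2] = (1/2)s + 1/2
p(s) = (-1)·L_0 + 1·L_1
  (-1)·L_0(s) = (1/2)s - 1/2
  1·L_1(s) = (1/2)s + 1/2
Adding term by term: s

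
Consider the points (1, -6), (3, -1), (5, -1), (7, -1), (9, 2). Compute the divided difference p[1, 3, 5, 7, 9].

p[1,3] = (-1 - (-6)) / (3 - 1) = 5/2
p[3,5] = (-1 - (-1)) / (5 - 3) = 0
p[5,7] = (-1 - (-1)) / (7 - 5) = 0
p[7,9] = (2 - (-1)) / (9 - 7) = 3/2
p[1,3,5] = (0 - 5/2) / (5 - 1) = -5/8
p[3,5,7] = (0 - 0) / (7 - 3) = 0
p[5,7,9] = (3/2 - 0) / (9 - 5) = 3/8
p[1,3,5,7] = (0 - (-5/8)) / (7 - 1) = 5/48
p[3,5,7,9] = (3/8 - 0) / (9 - 3) = 1/16
p[1,3,5,7,9] = (1/16 - 5/48) / (9 - 1) = -1/192

-1/192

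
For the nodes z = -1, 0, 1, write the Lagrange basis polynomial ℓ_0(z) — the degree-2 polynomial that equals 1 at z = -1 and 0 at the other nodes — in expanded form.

ℓ_0(z) = (1/2)z^2 - (1/2)z

ℓ_0(z) = z(z - 1) / [(-1)·(-2)]
       = (z^2 - z) / (2)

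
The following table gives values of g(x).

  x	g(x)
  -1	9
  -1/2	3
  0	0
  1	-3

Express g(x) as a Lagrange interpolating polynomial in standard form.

g(x) = -2x^3 + 3x^2 - 4x

Build the Lagrange basis polynomials:
L_0(x) = (x + 1/2)x(x - 1) / [-1] = -x^3 + (1/2)x^2 + (1/2)x
L_1(x) = (x + 1)x(x - 1) / [3/8] = (8/3)x^3 - (8/3)x
L_2(x) = (x + 1)(x + 1/2)(x - 1) / [-1/2] = -2x^3 - x^2 + 2x + 1
L_3(x) = (x + 1)(x + 1/2)x / [3] = (1/3)x^3 + (1/2)x^2 + (1/6)x
g(x) = 9·L_0 + 3·L_1 + 0·L_2 + (-3)·L_3
  9·L_0(x) = -9x^3 + (9/2)x^2 + (9/2)x
  3·L_1(x) = 8x^3 - 8x
  0·L_2(x) = 0
  (-3)·L_3(x) = -x^3 - (3/2)x^2 - (1/2)x
Adding term by term: -2x^3 + 3x^2 - 4x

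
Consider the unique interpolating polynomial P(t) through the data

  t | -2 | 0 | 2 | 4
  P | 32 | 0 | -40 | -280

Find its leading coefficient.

-4

L_0(t) = t(t - 2)(t - 4) / [-48] = -(1/48)t^3 + (1/8)t^2 - (1/6)t
L_1(t) = (t + 2)(t - 2)(t - 4) / [16] = (1/16)t^3 - (1/4)t^2 - (1/4)t + 1
L_2(t) = (t + 2)t(t - 4) / [-16] = -(1/16)t^3 + (1/8)t^2 + (1/2)t
L_3(t) = (t + 2)t(t - 2) / [48] = (1/48)t^3 - (1/12)t
P(t) = 32·L_0 + 0·L_1 + (-40)·L_2 + (-280)·L_3
Only the coefficient of t^3 is needed; take it from each L_i and combine:
32·(-1/48) + 0·(1/16) + (-40)·(-1/16) + (-280)·(1/48) = -4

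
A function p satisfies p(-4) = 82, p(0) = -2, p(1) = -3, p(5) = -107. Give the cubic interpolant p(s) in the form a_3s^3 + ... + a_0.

p(s) = -s^3 + s^2 - s - 2

L_0(s) = s(s - 1)(s - 5) / [-180] = -(1/180)s^3 + (1/30)s^2 - (1/36)s
L_1(s) = (s + 4)(s - 1)(s - 5) / [20] = (1/20)s^3 - (1/10)s^2 - (19/20)s + 1
L_2(s) = (s + 4)s(s - 5) / [-20] = -(1/20)s^3 + (1/20)s^2 + s
L_3(s) = (s + 4)s(s - 1) / [180] = (1/180)s^3 + (1/60)s^2 - (1/45)s
p(s) = 82·L_0 + (-2)·L_1 + (-3)·L_2 + (-107)·L_3
  82·L_0(s) = -(41/90)s^3 + (41/15)s^2 - (41/18)s
  (-2)·L_1(s) = -(1/10)s^3 + (1/5)s^2 + (19/10)s - 2
  (-3)·L_2(s) = (3/20)s^3 - (3/20)s^2 - 3s
  (-107)·L_3(s) = -(107/180)s^3 - (107/60)s^2 + (107/45)s
Adding term by term: -s^3 + s^2 - s - 2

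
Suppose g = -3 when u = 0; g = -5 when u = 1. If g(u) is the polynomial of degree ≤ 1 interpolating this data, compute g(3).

L_0(3) = (2)/[(-1)] = -2
L_1(3) = (3)/[(1)] = 3
Sum: (-3)·(-2) + (-5)·(3) = -9

-9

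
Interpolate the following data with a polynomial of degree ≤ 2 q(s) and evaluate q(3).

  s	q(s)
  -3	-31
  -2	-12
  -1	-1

Evaluate each Lagrange basis at s = 3:
L_0(3) = (5)·(4)/[(-1)·(-2)] = 10
L_1(3) = (6)·(4)/[(1)·(-1)] = -24
L_2(3) = (6)·(5)/[(2)·(1)] = 15
Sum: (-31)·(10) + (-12)·(-24) + (-1)·(15) = -37

-37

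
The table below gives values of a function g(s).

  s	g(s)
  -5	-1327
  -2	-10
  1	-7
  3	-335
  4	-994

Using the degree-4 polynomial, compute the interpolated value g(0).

-2

L_0(0) = (2)·(-1)·(-3)·(-4)/[(-3)·(-6)·(-8)·(-9)] = -1/54
L_1(0) = (5)·(-1)·(-3)·(-4)/[(3)·(-3)·(-5)·(-6)] = 2/9
L_2(0) = (5)·(2)·(-3)·(-4)/[(6)·(3)·(-2)·(-3)] = 10/9
L_3(0) = (5)·(2)·(-1)·(-4)/[(8)·(5)·(2)·(-1)] = -1/2
L_4(0) = (5)·(2)·(-1)·(-3)/[(9)·(6)·(3)·(1)] = 5/27
Sum: (-1327)·(-1/54) + (-10)·(2/9) + (-7)·(10/9) + (-335)·(-1/2) + (-994)·(5/27) = -2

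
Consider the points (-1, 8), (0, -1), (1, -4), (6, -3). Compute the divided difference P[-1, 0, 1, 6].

-37/105

P[-1,0] = (-1 - 8) / (0 - (-1)) = -9
P[0,1] = (-4 - (-1)) / (1 - 0) = -3
P[1,6] = (-3 - (-4)) / (6 - 1) = 1/5
P[-1,0,1] = (-3 - (-9)) / (1 - (-1)) = 3
P[0,1,6] = (1/5 - (-3)) / (6 - 0) = 8/15
P[-1,0,1,6] = (8/15 - 3) / (6 - (-1)) = -37/105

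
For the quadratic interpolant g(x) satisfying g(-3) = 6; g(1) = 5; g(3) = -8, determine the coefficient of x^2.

-25/24

The leading coefficient equals the top divided difference g[-3,1,3].
g[-3,1] = (5 - 6) / (1 - (-3)) = -1/4
g[1,3] = (-8 - 5) / (3 - 1) = -13/2
g[-3,1,3] = (-13/2 - (-1/4)) / (3 - (-3)) = -25/24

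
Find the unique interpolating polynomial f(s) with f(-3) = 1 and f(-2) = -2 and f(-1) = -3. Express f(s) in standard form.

f(s) = s^2 + 2s - 2

Newton's divided differences:
f[-3,-2] = (-2 - 1) / (-2 - (-3)) = -3
f[-2,-1] = (-3 - (-2)) / (-1 - (-2)) = -1
f[-3,-2,-1] = (-1 - (-3)) / (-1 - (-3)) = 1
f(s) = 1 + (-3)·(s + 3) + 1·(s + 3)(s + 2)
Expanding: f(s) = s^2 + 2s - 2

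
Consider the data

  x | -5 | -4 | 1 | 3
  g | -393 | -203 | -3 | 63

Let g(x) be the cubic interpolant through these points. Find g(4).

165

Using Newton's divided-difference form:
g[-5,-4] = (-203 - (-393)) / (-4 - (-5)) = 190
g[-4,1] = (-3 - (-203)) / (1 - (-4)) = 40
g[1,3] = (63 - (-3)) / (3 - 1) = 33
g[-5,-4,1] = (40 - 190) / (1 - (-5)) = -25
g[-4,1,3] = (33 - 40) / (3 - (-4)) = -1
g[-5,-4,1,3] = (-1 - (-25)) / (3 - (-5)) = 3
g(4) = -393 + 190·(9) + (-25)·(9)·(8) + 3·(9)·(8)·(3) = 165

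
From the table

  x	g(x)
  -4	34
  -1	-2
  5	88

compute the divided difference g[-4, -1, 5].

3

g[-4,-1] = (-2 - 34) / (-1 - (-4)) = -12
g[-1,5] = (88 - (-2)) / (5 - (-1)) = 15
g[-4,-1,5] = (15 - (-12)) / (5 - (-4)) = 3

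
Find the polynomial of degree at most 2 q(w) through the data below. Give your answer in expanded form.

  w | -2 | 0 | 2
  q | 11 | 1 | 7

q(w) = 2w^2 - w + 1

Build the Lagrange basis polynomials:
L_0(w) = w(w - 2) / [8] = (1/8)w^2 - (1/4)w
L_1(w) = (w + 2)(w - 2) / [-4] = -(1/4)w^2 + 1
L_2(w) = (w + 2)w / [8] = (1/8)w^2 + (1/4)w
q(w) = 11·L_0 + 1·L_1 + 7·L_2
  11·L_0(w) = (11/8)w^2 - (11/4)w
  1·L_1(w) = -(1/4)w^2 + 1
  7·L_2(w) = (7/8)w^2 + (7/4)w
Adding term by term: 2w^2 - w + 1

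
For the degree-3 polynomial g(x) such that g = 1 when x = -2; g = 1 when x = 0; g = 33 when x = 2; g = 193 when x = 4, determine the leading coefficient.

Build the Lagrange basis polynomials:
L_0(x) = x(x - 2)(x - 4) / [-48] = -(1/48)x^3 + (1/8)x^2 - (1/6)x
L_1(x) = (x + 2)(x - 2)(x - 4) / [16] = (1/16)x^3 - (1/4)x^2 - (1/4)x + 1
L_2(x) = (x + 2)x(x - 4) / [-16] = -(1/16)x^3 + (1/8)x^2 + (1/2)x
L_3(x) = (x + 2)x(x - 2) / [48] = (1/48)x^3 - (1/12)x
g(x) = 1·L_0 + 1·L_1 + 33·L_2 + 193·L_3
Only the coefficient of x^3 is needed; take it from each L_i and combine:
1·(-1/48) + 1·(1/16) + 33·(-1/16) + 193·(1/48) = 2

2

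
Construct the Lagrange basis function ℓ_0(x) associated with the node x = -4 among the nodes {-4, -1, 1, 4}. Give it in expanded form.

ℓ_0(x) = (x + 1)(x - 1)(x - 4) / [(-3)·(-5)·(-8)]
       = (x^3 - 4x^2 - x + 4) / (-120)

ℓ_0(x) = -(1/120)x^3 + (1/30)x^2 + (1/120)x - 1/30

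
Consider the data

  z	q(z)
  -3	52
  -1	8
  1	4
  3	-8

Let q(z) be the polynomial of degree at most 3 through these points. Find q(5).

-76

L_0(5) = (6)·(4)·(2)/[(-2)·(-4)·(-6)] = -1
L_1(5) = (8)·(4)·(2)/[(2)·(-2)·(-4)] = 4
L_2(5) = (8)·(6)·(2)/[(4)·(2)·(-2)] = -6
L_3(5) = (8)·(6)·(4)/[(6)·(4)·(2)] = 4
Sum: 52·(-1) + 8·(4) + 4·(-6) + (-8)·(4) = -76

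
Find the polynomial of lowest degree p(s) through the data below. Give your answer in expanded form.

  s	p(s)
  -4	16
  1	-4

p(s) = -4s

Build the Lagrange basis polynomials:
L_0(s) = (s - 1) / [-5] = -(1/5)s + 1/5
L_1(s) = (s + 4) / [5] = (1/5)s + 4/5
p(s) = 16·L_0 + (-4)·L_1
  16·L_0(s) = -(16/5)s + 16/5
  (-4)·L_1(s) = -(4/5)s - 16/5
Adding term by term: -4s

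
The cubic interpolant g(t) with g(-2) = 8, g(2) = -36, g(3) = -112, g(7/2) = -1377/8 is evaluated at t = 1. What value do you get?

L_0(1) = (-1)·(-2)·(-5/2)/[(-4)·(-5)·(-11/2)] = 1/22
L_1(1) = (3)·(-2)·(-5/2)/[(4)·(-1)·(-3/2)] = 5/2
L_2(1) = (3)·(-1)·(-5/2)/[(5)·(1)·(-1/2)] = -3
L_3(1) = (3)·(-1)·(-2)/[(11/2)·(3/2)·(1/2)] = 16/11
Sum: 8·(1/22) + (-36)·(5/2) + (-112)·(-3) + (-1377/8)·(16/11) = -4

-4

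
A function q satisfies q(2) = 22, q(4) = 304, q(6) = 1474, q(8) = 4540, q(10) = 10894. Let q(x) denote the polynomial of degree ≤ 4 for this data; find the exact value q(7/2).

L_0(7/2) = (-1/2)·(-5/2)·(-9/2)·(-13/2)/[(-2)·(-4)·(-6)·(-8)] = 195/2048
L_1(7/2) = (3/2)·(-5/2)·(-9/2)·(-13/2)/[(2)·(-2)·(-4)·(-6)] = 585/512
L_2(7/2) = (3/2)·(-1/2)·(-9/2)·(-13/2)/[(4)·(2)·(-2)·(-4)] = -351/1024
L_3(7/2) = (3/2)·(-1/2)·(-5/2)·(-13/2)/[(6)·(4)·(2)·(-2)] = 65/512
L_4(7/2) = (3/2)·(-1/2)·(-5/2)·(-9/2)/[(8)·(6)·(4)·(2)] = -45/2048
Sum: 22·(195/2048) + 304·(585/512) + 1474·(-351/1024) + 4540·(65/512) + 10894·(-45/2048) = 2899/16

2899/16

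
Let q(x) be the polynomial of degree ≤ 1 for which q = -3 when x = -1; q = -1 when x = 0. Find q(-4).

Evaluate each Lagrange basis at x = -4:
L_0(-4) = (-4)/[(-1)] = 4
L_1(-4) = (-3)/[(1)] = -3
Sum: (-3)·(4) + (-1)·(-3) = -9

-9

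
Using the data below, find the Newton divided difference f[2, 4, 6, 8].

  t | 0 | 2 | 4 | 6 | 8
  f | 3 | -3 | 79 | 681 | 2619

f[2,4] = (79 - (-3)) / (4 - 2) = 41
f[4,6] = (681 - 79) / (6 - 4) = 301
f[6,8] = (2619 - 681) / (8 - 6) = 969
f[2,4,6] = (301 - 41) / (6 - 2) = 65
f[4,6,8] = (969 - 301) / (8 - 4) = 167
f[2,4,6,8] = (167 - 65) / (8 - 2) = 17

17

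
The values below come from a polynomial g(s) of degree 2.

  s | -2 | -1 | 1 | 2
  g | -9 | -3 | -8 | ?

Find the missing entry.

The 3 known values determine g uniquely (degree ≤ 2).
Evaluate each Lagrange basis at s = 2:
L_0(2) = (3)·(1)/[(-1)·(-3)] = 1
L_1(2) = (4)·(1)/[(1)·(-2)] = -2
L_2(2) = (4)·(3)/[(3)·(2)] = 2
Sum: (-9)·(1) + (-3)·(-2) + (-8)·(2) = -19

-19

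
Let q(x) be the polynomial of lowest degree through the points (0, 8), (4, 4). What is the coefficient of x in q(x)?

The leading coefficient equals the top divided difference q[0,4].
q[0,4] = (4 - 8) / (4 - 0) = -1

-1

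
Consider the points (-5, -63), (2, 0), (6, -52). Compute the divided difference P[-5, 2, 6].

P[-5,2] = (0 - (-63)) / (2 - (-5)) = 9
P[2,6] = (-52 - 0) / (6 - 2) = -13
P[-5,2,6] = (-13 - 9) / (6 - (-5)) = -2

-2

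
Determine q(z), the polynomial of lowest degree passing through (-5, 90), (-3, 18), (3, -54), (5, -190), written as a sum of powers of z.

q(z) = -z^3 - 2z^2 - 3z

Build the Lagrange basis polynomials:
L_0(z) = (z + 3)(z - 3)(z - 5) / [-160] = -(1/160)z^3 + (1/32)z^2 + (9/160)z - 9/32
L_1(z) = (z + 5)(z - 3)(z - 5) / [96] = (1/96)z^3 - (1/32)z^2 - (25/96)z + 25/32
L_2(z) = (z + 5)(z + 3)(z - 5) / [-96] = -(1/96)z^3 - (1/32)z^2 + (25/96)z + 25/32
L_3(z) = (z + 5)(z + 3)(z - 3) / [160] = (1/160)z^3 + (1/32)z^2 - (9/160)z - 9/32
q(z) = 90·L_0 + 18·L_1 + (-54)·L_2 + (-190)·L_3
  90·L_0(z) = -(9/16)z^3 + (45/16)z^2 + (81/16)z - 405/16
  18·L_1(z) = (3/16)z^3 - (9/16)z^2 - (75/16)z + 225/16
  (-54)·L_2(z) = (9/16)z^3 + (27/16)z^2 - (225/16)z - 675/16
  (-190)·L_3(z) = -(19/16)z^3 - (95/16)z^2 + (171/16)z + 855/16
Adding term by term: -z^3 - 2z^2 - 3z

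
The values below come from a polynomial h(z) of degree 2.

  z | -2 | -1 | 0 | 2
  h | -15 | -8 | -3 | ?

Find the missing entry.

The 3 known values determine h uniquely (degree ≤ 2).
L_0(2) = (3)·(2)/[(-1)·(-2)] = 3
L_1(2) = (4)·(2)/[(1)·(-1)] = -8
L_2(2) = (4)·(3)/[(2)·(1)] = 6
Sum: (-15)·(3) + (-8)·(-8) + (-3)·(6) = 1

1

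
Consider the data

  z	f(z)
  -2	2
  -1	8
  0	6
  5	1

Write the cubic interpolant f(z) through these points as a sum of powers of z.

f(z) = (25/42)z^3 - (31/14)z^2 - (101/21)z + 6

Newton's divided differences:
f[-2,-1] = (8 - 2) / (-1 - (-2)) = 6
f[-1,0] = (6 - 8) / (0 - (-1)) = -2
f[0,5] = (1 - 6) / (5 - 0) = -1
f[-2,-1,0] = (-2 - 6) / (0 - (-2)) = -4
f[-1,0,5] = (-1 - (-2)) / (5 - (-1)) = 1/6
f[-2,-1,0,5] = (1/6 - (-4)) / (5 - (-2)) = 25/42
f(z) = 2 + 6·(z + 2) + (-4)·(z + 2)(z + 1) + (25/42)·(z + 2)(z + 1)z
Expanding: f(z) = (25/42)z^3 - (31/14)z^2 - (101/21)z + 6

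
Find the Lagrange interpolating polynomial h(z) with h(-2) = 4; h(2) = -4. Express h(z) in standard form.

h(z) = -2z

L_0(z) = (z - 2) / [-4] = -(1/4)z + 1/2
L_1(z) = (z + 2) / [4] = (1/4)z + 1/2
h(z) = 4·L_0 + (-4)·L_1
  4·L_0(z) = -z + 2
  (-4)·L_1(z) = -z - 2
Adding term by term: -2z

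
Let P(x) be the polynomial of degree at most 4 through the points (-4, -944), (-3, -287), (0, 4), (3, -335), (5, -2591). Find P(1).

1

Evaluate each Lagrange basis at x = 1:
L_0(1) = (4)·(1)·(-2)·(-4)/[(-1)·(-4)·(-7)·(-9)] = 8/63
L_1(1) = (5)·(1)·(-2)·(-4)/[(1)·(-3)·(-6)·(-8)] = -5/18
L_2(1) = (5)·(4)·(-2)·(-4)/[(4)·(3)·(-3)·(-5)] = 8/9
L_3(1) = (5)·(4)·(1)·(-4)/[(7)·(6)·(3)·(-2)] = 20/63
L_4(1) = (5)·(4)·(1)·(-2)/[(9)·(8)·(5)·(2)] = -1/18
Sum: (-944)·(8/63) + (-287)·(-5/18) + 4·(8/9) + (-335)·(20/63) + (-2591)·(-1/18) = 1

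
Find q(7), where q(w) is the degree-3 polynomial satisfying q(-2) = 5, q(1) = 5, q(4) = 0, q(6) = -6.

Evaluate each Lagrange basis at w = 7:
L_0(7) = (6)·(3)·(1)/[(-3)·(-6)·(-8)] = -1/8
L_1(7) = (9)·(3)·(1)/[(3)·(-3)·(-5)] = 3/5
L_2(7) = (9)·(6)·(1)/[(6)·(3)·(-2)] = -3/2
L_3(7) = (9)·(6)·(3)/[(8)·(5)·(2)] = 81/40
Sum: 5·(-1/8) + 5·(3/5) + 0 + (-6)·(81/40) = -391/40

-391/40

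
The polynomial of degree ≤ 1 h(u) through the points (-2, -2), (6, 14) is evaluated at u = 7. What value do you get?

16

Evaluate each Lagrange basis at u = 7:
L_0(7) = (1)/[(-8)] = -1/8
L_1(7) = (9)/[(8)] = 9/8
Sum: (-2)·(-1/8) + 14·(9/8) = 16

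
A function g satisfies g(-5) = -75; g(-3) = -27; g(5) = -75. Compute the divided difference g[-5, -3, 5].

-3

g[-5,-3] = (-27 - (-75)) / (-3 - (-5)) = 24
g[-3,5] = (-75 - (-27)) / (5 - (-3)) = -6
g[-5,-3,5] = (-6 - 24) / (5 - (-5)) = -3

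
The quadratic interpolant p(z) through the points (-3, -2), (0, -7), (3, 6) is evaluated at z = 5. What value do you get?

Using Newton's divided-difference form:
p[-3,0] = (-7 - (-2)) / (0 - (-3)) = -5/3
p[0,3] = (6 - (-7)) / (3 - 0) = 13/3
p[-3,0,3] = (13/3 - (-5/3)) / (3 - (-3)) = 1
p(5) = -2 + (-5/3)·(8) + 1·(8)·(5) = 74/3

74/3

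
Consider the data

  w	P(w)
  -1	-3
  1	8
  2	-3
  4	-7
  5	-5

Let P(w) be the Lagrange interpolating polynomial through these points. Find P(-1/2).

Evaluate each Lagrange basis at w = -1/2:
L_0(-1/2) = (-3/2)·(-5/2)·(-9/2)·(-11/2)/[(-2)·(-3)·(-5)·(-6)] = 33/64
L_1(-1/2) = (1/2)·(-5/2)·(-9/2)·(-11/2)/[(2)·(-1)·(-3)·(-4)] = 165/128
L_2(-1/2) = (1/2)·(-3/2)·(-9/2)·(-11/2)/[(3)·(1)·(-2)·(-3)] = -33/32
L_3(-1/2) = (1/2)·(-3/2)·(-5/2)·(-11/2)/[(5)·(3)·(2)·(-1)] = 11/32
L_4(-1/2) = (1/2)·(-3/2)·(-5/2)·(-9/2)/[(6)·(4)·(3)·(1)] = -15/128
Sum: (-3)·(33/64) + 8·(165/128) + (-3)·(-33/32) + (-7)·(11/32) + (-5)·(-15/128) = 1285/128

1285/128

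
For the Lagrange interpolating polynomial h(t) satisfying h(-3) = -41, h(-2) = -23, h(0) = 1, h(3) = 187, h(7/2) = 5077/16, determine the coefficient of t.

2

Build the Lagrange basis polynomials:
L_0(t) = (t + 2)t(t - 3)(t - 7/2) / [117] = (1/117)t^4 - (1/26)t^3 - (5/234)t^2 + (7/39)t
L_1(t) = (t + 3)t(t - 3)(t - 7/2) / [-55] = -(1/55)t^4 + (7/110)t^3 + (9/55)t^2 - (63/110)t
L_2(t) = (t + 3)(t + 2)(t - 3)(t - 7/2) / [63] = (1/63)t^4 - (1/42)t^3 - (16/63)t^2 + (3/14)t + 1
L_3(t) = (t + 3)(t + 2)t(t - 7/2) / [-45] = -(1/45)t^4 - (1/30)t^3 + (23/90)t^2 + (7/15)t
L_4(t) = (t + 3)(t + 2)t(t - 3) / [1001/16] = (16/1001)t^4 + (32/1001)t^3 - (144/1001)t^2 - (288/1001)t
h(t) = (-41)·L_0 + (-23)·L_1 + 1·L_2 + 187·L_3 + (5077/16)·L_4
Only the coefficient of t is needed; take it from each L_i and combine:
(-41)·(7/39) + (-23)·(-63/110) + 1·(3/14) + 187·(7/15) + (5077/16)·(-288/1001) = 2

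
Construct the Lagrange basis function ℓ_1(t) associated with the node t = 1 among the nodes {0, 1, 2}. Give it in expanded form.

ℓ_1(t) = t(t - 2) / [(1)·(-1)]
       = (t^2 - 2t) / (-1)

ℓ_1(t) = -t^2 + 2t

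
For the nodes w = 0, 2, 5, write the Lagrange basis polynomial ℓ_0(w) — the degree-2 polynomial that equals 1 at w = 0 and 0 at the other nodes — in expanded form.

ℓ_0(w) = (1/10)w^2 - (7/10)w + 1

ℓ_0(w) = (w - 2)(w - 5) / [(-2)·(-5)]
       = (w^2 - 7w + 10) / (10)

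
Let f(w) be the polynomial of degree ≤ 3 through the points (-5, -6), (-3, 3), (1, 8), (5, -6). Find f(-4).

L_0(-4) = (-1)·(-5)·(-9)/[(-2)·(-6)·(-10)] = 3/8
L_1(-4) = (1)·(-5)·(-9)/[(2)·(-4)·(-8)] = 45/64
L_2(-4) = (1)·(-1)·(-9)/[(6)·(4)·(-4)] = -3/32
L_3(-4) = (1)·(-1)·(-5)/[(10)·(8)·(4)] = 1/64
Sum: (-6)·(3/8) + 3·(45/64) + 8·(-3/32) + (-6)·(1/64) = -63/64

-63/64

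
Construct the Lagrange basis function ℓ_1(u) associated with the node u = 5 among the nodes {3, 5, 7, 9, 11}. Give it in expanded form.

ℓ_1(u) = -(1/96)u^4 + (5/16)u^3 - (10/3)u^2 + (235/16)u - 693/32

ℓ_1(u) = (u - 3)(u - 7)(u - 9)(u - 11) / [(2)·(-2)·(-4)·(-6)]
       = (u^4 - 30u^3 + 320u^2 - 1410u + 2079) / (-96)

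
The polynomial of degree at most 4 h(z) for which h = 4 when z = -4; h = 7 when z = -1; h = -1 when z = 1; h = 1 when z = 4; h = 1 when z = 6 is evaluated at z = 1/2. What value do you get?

3001/6400

Using Newton's divided-difference form:
h[-4,-1] = (7 - 4) / (-1 - (-4)) = 1
h[-1,1] = (-1 - 7) / (1 - (-1)) = -4
h[1,4] = (1 - (-1)) / (4 - 1) = 2/3
h[4,6] = (1 - 1) / (6 - 4) = 0
h[-4,-1,1] = (-4 - 1) / (1 - (-4)) = -1
h[-1,1,4] = (2/3 - (-4)) / (4 - (-1)) = 14/15
h[1,4,6] = (0 - 2/3) / (6 - 1) = -2/15
h[-4,-1,1,4] = (14/15 - (-1)) / (4 - (-4)) = 29/120
h[-1,1,4,6] = (-2/15 - 14/15) / (6 - (-1)) = -16/105
h[-4,-1,1,4,6] = (-16/105 - 29/120) / (6 - (-4)) = -331/8400
h(1/2) = 4 + 1·(9/2) + (-1)·(9/2)·(3/2) + (29/120)·(9/2)·(3/2)·(-1/2) + (-331/8400)·(9/2)·(3/2)·(-1/2)·(-7/2) = 3001/6400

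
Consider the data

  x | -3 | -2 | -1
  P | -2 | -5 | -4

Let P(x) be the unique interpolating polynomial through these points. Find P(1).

Evaluate each Lagrange basis at x = 1:
L_0(1) = (3)·(2)/[(-1)·(-2)] = 3
L_1(1) = (4)·(2)/[(1)·(-1)] = -8
L_2(1) = (4)·(3)/[(2)·(1)] = 6
Sum: (-2)·(3) + (-5)·(-8) + (-4)·(6) = 10

10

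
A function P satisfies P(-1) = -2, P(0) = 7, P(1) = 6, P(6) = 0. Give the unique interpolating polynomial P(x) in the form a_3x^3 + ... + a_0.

Newton's divided differences:
P[-1,0] = (7 - (-2)) / (0 - (-1)) = 9
P[0,1] = (6 - 7) / (1 - 0) = -1
P[1,6] = (0 - 6) / (6 - 1) = -6/5
P[-1,0,1] = (-1 - 9) / (1 - (-1)) = -5
P[0,1,6] = (-6/5 - (-1)) / (6 - 0) = -1/30
P[-1,0,1,6] = (-1/30 - (-5)) / (6 - (-1)) = 149/210
P(x) = -2 + 9·(x + 1) + (-5)·(x + 1)x + (149/210)·(x + 1)x(x - 1)
Expanding: P(x) = (149/210)x^3 - 5x^2 + (691/210)x + 7

P(x) = (149/210)x^3 - 5x^2 + (691/210)x + 7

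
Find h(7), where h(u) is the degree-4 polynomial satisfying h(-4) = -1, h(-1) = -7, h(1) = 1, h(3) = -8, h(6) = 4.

8317/175

Using Newton's divided-difference form:
h[-4,-1] = (-7 - (-1)) / (-1 - (-4)) = -2
h[-1,1] = (1 - (-7)) / (1 - (-1)) = 4
h[1,3] = (-8 - 1) / (3 - 1) = -9/2
h[3,6] = (4 - (-8)) / (6 - 3) = 4
h[-4,-1,1] = (4 - (-2)) / (1 - (-4)) = 6/5
h[-1,1,3] = (-9/2 - 4) / (3 - (-1)) = -17/8
h[1,3,6] = (4 - (-9/2)) / (6 - 1) = 17/10
h[-4,-1,1,3] = (-17/8 - 6/5) / (3 - (-4)) = -19/40
h[-1,1,3,6] = (17/10 - (-17/8)) / (6 - (-1)) = 153/280
h[-4,-1,1,3,6] = (153/280 - (-19/40)) / (6 - (-4)) = 143/1400
h(7) = -1 + (-2)·(11) + (6/5)·(11)·(8) + (-19/40)·(11)·(8)·(6) + (143/1400)·(11)·(8)·(6)·(4) = 8317/175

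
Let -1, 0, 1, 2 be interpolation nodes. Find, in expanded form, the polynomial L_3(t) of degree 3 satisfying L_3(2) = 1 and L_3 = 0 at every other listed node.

L_3(t) = (1/6)t^3 - (1/6)t

L_3(t) = (t + 1)t(t - 1) / [(3)·(2)·(1)]
       = (t^3 - t) / (6)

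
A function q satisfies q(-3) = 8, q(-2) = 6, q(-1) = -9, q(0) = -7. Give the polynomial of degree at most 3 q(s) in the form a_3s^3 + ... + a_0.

q(s) = 5s^3 + (47/2)s^2 + (41/2)s - 7

Build the Lagrange basis polynomials:
L_0(s) = (s + 2)(s + 1)s / [-6] = -(1/6)s^3 - (1/2)s^2 - (1/3)s
L_1(s) = (s + 3)(s + 1)s / [2] = (1/2)s^3 + 2s^2 + (3/2)s
L_2(s) = (s + 3)(s + 2)s / [-2] = -(1/2)s^3 - (5/2)s^2 - 3s
L_3(s) = (s + 3)(s + 2)(s + 1) / [6] = (1/6)s^3 + s^2 + (11/6)s + 1
q(s) = 8·L_0 + 6·L_1 + (-9)·L_2 + (-7)·L_3
  8·L_0(s) = -(4/3)s^3 - 4s^2 - (8/3)s
  6·L_1(s) = 3s^3 + 12s^2 + 9s
  (-9)·L_2(s) = (9/2)s^3 + (45/2)s^2 + 27s
  (-7)·L_3(s) = -(7/6)s^3 - 7s^2 - (77/6)s - 7
Adding term by term: 5s^3 + (47/2)s^2 + (41/2)s - 7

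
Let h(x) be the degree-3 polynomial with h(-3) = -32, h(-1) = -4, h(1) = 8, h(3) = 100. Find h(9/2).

Using Newton's divided-difference form:
h[-3,-1] = (-4 - (-32)) / (-1 - (-3)) = 14
h[-1,1] = (8 - (-4)) / (1 - (-1)) = 6
h[1,3] = (100 - 8) / (3 - 1) = 46
h[-3,-1,1] = (6 - 14) / (1 - (-3)) = -2
h[-1,1,3] = (46 - 6) / (3 - (-1)) = 10
h[-3,-1,1,3] = (10 - (-2)) / (3 - (-3)) = 2
h(9/2) = -32 + 14·(15/2) + (-2)·(15/2)·(11/2) + 2·(15/2)·(11/2)·(7/2) = 1117/4

1117/4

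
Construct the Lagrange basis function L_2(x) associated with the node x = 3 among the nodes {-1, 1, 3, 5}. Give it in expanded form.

L_2(x) = -(1/16)x^3 + (5/16)x^2 + (1/16)x - 5/16

L_2(x) = (x + 1)(x - 1)(x - 5) / [(4)·(2)·(-2)]
       = (x^3 - 5x^2 - x + 5) / (-16)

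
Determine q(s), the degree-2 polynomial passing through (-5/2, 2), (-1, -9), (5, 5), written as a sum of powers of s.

q(s) = (58/45)s^2 - (127/45)s - 118/9

Newton's divided differences:
q[-5/2,-1] = (-9 - 2) / (-1 - (-5/2)) = -22/3
q[-1,5] = (5 - (-9)) / (5 - (-1)) = 7/3
q[-5/2,-1,5] = (7/3 - (-22/3)) / (5 - (-5/2)) = 58/45
q(s) = 2 + (-22/3)·(s + 5/2) + (58/45)·(s + 5/2)(s + 1)
Expanding: q(s) = (58/45)s^2 - (127/45)s - 118/9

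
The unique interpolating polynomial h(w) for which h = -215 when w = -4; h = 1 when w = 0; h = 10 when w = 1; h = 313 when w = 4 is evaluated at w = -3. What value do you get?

-86

L_0(-3) = (-3)·(-4)·(-7)/[(-4)·(-5)·(-8)] = 21/40
L_1(-3) = (1)·(-4)·(-7)/[(4)·(-1)·(-4)] = 7/4
L_2(-3) = (1)·(-3)·(-7)/[(5)·(1)·(-3)] = -7/5
L_3(-3) = (1)·(-3)·(-4)/[(8)·(4)·(3)] = 1/8
Sum: (-215)·(21/40) + 1·(7/4) + 10·(-7/5) + 313·(1/8) = -86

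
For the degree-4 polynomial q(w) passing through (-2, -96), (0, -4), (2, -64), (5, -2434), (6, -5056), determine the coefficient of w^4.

-4

Build the Lagrange basis polynomials:
L_0(w) = w(w - 2)(w - 5)(w - 6) / [448] = (1/448)w^4 - (13/448)w^3 + (13/112)w^2 - (15/112)w
L_1(w) = (w + 2)(w - 2)(w - 5)(w - 6) / [-120] = -(1/120)w^4 + (11/120)w^3 - (13/60)w^2 - (11/30)w + 1
L_2(w) = (w + 2)w(w - 5)(w - 6) / [96] = (1/96)w^4 - (3/32)w^3 + (1/12)w^2 + (5/8)w
L_3(w) = (w + 2)w(w - 2)(w - 6) / [-105] = -(1/105)w^4 + (2/35)w^3 + (4/105)w^2 - (8/35)w
L_4(w) = (w + 2)w(w - 2)(w - 5) / [192] = (1/192)w^4 - (5/192)w^3 - (1/48)w^2 + (5/48)w
q(w) = (-96)·L_0 + (-4)·L_1 + (-64)·L_2 + (-2434)·L_3 + (-5056)·L_4
Only the coefficient of w^4 is needed; take it from each L_i and combine:
(-96)·(1/448) + (-4)·(-1/120) + (-64)·(1/96) + (-2434)·(-1/105) + (-5056)·(1/192) = -4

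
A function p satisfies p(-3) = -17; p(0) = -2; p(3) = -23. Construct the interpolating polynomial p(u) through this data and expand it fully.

p(u) = -2u^2 - u - 2

Build the Lagrange basis polynomials:
L_0(u) = u(u - 3) / [18] = (1/18)u^2 - (1/6)u
L_1(u) = (u + 3)(u - 3) / [-9] = -(1/9)u^2 + 1
L_2(u) = (u + 3)u / [18] = (1/18)u^2 + (1/6)u
p(u) = (-17)·L_0 + (-2)·L_1 + (-23)·L_2
  (-17)·L_0(u) = -(17/18)u^2 + (17/6)u
  (-2)·L_1(u) = (2/9)u^2 - 2
  (-23)·L_2(u) = -(23/18)u^2 - (23/6)u
Adding term by term: -2u^2 - u - 2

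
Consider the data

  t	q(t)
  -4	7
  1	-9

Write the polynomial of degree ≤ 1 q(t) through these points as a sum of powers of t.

q(t) = -(16/5)t - 29/5

Build the Lagrange basis polynomials:
L_0(t) = (t - 1) / [-5] = -(1/5)t + 1/5
L_1(t) = (t + 4) / [5] = (1/5)t + 4/5
q(t) = 7·L_0 + (-9)·L_1
  7·L_0(t) = -(7/5)t + 7/5
  (-9)·L_1(t) = -(9/5)t - 36/5
Adding term by term: -(16/5)t - 29/5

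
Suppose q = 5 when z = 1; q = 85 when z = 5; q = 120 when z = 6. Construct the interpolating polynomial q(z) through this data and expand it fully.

L_0(z) = (z - 5)(z - 6) / [20] = (1/20)z^2 - (11/20)z + 3/2
L_1(z) = (z - 1)(z - 6) / [-4] = -(1/4)z^2 + (7/4)z - 3/2
L_2(z) = (z - 1)(z - 5) / [5] = (1/5)z^2 - (6/5)z + 1
q(z) = 5·L_0 + 85·L_1 + 120·L_2
  5·L_0(z) = (1/4)z^2 - (11/4)z + 15/2
  85·L_1(z) = -(85/4)z^2 + (595/4)z - 255/2
  120·L_2(z) = 24z^2 - 144z + 120
Adding term by term: 3z^2 + 2z

q(z) = 3z^2 + 2z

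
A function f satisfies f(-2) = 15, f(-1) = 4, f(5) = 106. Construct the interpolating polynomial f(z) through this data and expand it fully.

f(z) = 4z^2 + z + 1

Build the Lagrange basis polynomials:
L_0(z) = (z + 1)(z - 5) / [7] = (1/7)z^2 - (4/7)z - 5/7
L_1(z) = (z + 2)(z - 5) / [-6] = -(1/6)z^2 + (1/2)z + 5/3
L_2(z) = (z + 2)(z + 1) / [42] = (1/42)z^2 + (1/14)z + 1/21
f(z) = 15·L_0 + 4·L_1 + 106·L_2
  15·L_0(z) = (15/7)z^2 - (60/7)z - 75/7
  4·L_1(z) = -(2/3)z^2 + 2z + 20/3
  106·L_2(z) = (53/21)z^2 + (53/7)z + 106/21
Adding term by term: 4z^2 + z + 1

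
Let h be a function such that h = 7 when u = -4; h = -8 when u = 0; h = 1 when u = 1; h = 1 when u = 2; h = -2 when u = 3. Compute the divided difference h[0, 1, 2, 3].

h[0,1] = (1 - (-8)) / (1 - 0) = 9
h[1,2] = (1 - 1) / (2 - 1) = 0
h[2,3] = (-2 - 1) / (3 - 2) = -3
h[0,1,2] = (0 - 9) / (2 - 0) = -9/2
h[1,2,3] = (-3 - 0) / (3 - 1) = -3/2
h[0,1,2,3] = (-3/2 - (-9/2)) / (3 - 0) = 1

1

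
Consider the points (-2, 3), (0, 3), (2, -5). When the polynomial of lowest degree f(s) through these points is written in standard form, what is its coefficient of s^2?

Build the Lagrange basis polynomials:
L_0(s) = s(s - 2) / [8] = (1/8)s^2 - (1/4)s
L_1(s) = (s + 2)(s - 2) / [-4] = -(1/4)s^2 + 1
L_2(s) = (s + 2)s / [8] = (1/8)s^2 + (1/4)s
f(s) = 3·L_0 + 3·L_1 + (-5)·L_2
Only the coefficient of s^2 is needed; take it from each L_i and combine:
3·(1/8) + 3·(-1/4) + (-5)·(1/8) = -1

-1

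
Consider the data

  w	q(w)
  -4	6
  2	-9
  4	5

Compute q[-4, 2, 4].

19/16

q[-4,2] = (-9 - 6) / (2 - (-4)) = -5/2
q[2,4] = (5 - (-9)) / (4 - 2) = 7
q[-4,2,4] = (7 - (-5/2)) / (4 - (-4)) = 19/16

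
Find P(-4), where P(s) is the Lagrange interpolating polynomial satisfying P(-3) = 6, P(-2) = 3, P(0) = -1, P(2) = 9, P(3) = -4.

Evaluate each Lagrange basis at s = -4:
L_0(-4) = (-2)·(-4)·(-6)·(-7)/[(-1)·(-3)·(-5)·(-6)] = 56/15
L_1(-4) = (-1)·(-4)·(-6)·(-7)/[(1)·(-2)·(-4)·(-5)] = -21/5
L_2(-4) = (-1)·(-2)·(-6)·(-7)/[(3)·(2)·(-2)·(-3)] = 7/3
L_3(-4) = (-1)·(-2)·(-4)·(-7)/[(5)·(4)·(2)·(-1)] = -7/5
L_4(-4) = (-1)·(-2)·(-4)·(-6)/[(6)·(5)·(3)·(1)] = 8/15
Sum: 6·(56/15) + 3·(-21/5) + (-1)·(7/3) + 9·(-7/5) + (-4)·(8/15) = -109/15

-109/15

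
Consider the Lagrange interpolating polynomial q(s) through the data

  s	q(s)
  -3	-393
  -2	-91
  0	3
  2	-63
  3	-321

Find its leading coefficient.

The leading coefficient equals the top divided difference q[-3,-2,0,2,3].
q[-3,-2] = (-91 - (-393)) / (-2 - (-3)) = 302
q[-2,0] = (3 - (-91)) / (0 - (-2)) = 47
q[0,2] = (-63 - 3) / (2 - 0) = -33
q[2,3] = (-321 - (-63)) / (3 - 2) = -258
q[-3,-2,0] = (47 - 302) / (0 - (-3)) = -85
q[-2,0,2] = (-33 - 47) / (2 - (-2)) = -20
q[0,2,3] = (-258 - (-33)) / (3 - 0) = -75
q[-3,-2,0,2] = (-20 - (-85)) / (2 - (-3)) = 13
q[-2,0,2,3] = (-75 - (-20)) / (3 - (-2)) = -11
q[-3,-2,0,2,3] = (-11 - 13) / (3 - (-3)) = -4

-4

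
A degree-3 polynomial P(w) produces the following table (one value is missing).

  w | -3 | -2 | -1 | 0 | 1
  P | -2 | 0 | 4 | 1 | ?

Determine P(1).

The 4 known values determine P uniquely (degree ≤ 3).
Evaluate each Lagrange basis at w = 1:
L_0(1) = (3)·(2)·(1)/[(-1)·(-2)·(-3)] = -1
L_1(1) = (4)·(2)·(1)/[(1)·(-1)·(-2)] = 4
L_2(1) = (4)·(3)·(1)/[(2)·(1)·(-1)] = -6
L_3(1) = (4)·(3)·(2)/[(3)·(2)·(1)] = 4
Sum: (-2)·(-1) + 0 + 4·(-6) + 1·(4) = -18

-18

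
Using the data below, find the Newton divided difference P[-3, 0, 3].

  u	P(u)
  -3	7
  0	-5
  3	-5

P[-3,0] = (-5 - 7) / (0 - (-3)) = -4
P[0,3] = (-5 - (-5)) / (3 - 0) = 0
P[-3,0,3] = (0 - (-4)) / (3 - (-3)) = 2/3

2/3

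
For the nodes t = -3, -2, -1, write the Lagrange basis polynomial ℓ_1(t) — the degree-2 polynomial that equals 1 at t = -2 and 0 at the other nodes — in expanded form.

ℓ_1(t) = (t + 3)(t + 1) / [(1)·(-1)]
       = (t^2 + 4t + 3) / (-1)

ℓ_1(t) = -t^2 - 4t - 3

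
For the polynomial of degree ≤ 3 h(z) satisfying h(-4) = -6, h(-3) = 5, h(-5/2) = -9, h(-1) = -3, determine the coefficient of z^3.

14

The leading coefficient equals the top divided difference h[-4,-3,-5/2,-1].
h[-4,-3] = (5 - (-6)) / (-3 - (-4)) = 11
h[-3,-5/2] = (-9 - 5) / (-5/2 - (-3)) = -28
h[-5/2,-1] = (-3 - (-9)) / (-1 - (-5/2)) = 4
h[-4,-3,-5/2] = (-28 - 11) / (-5/2 - (-4)) = -26
h[-3,-5/2,-1] = (4 - (-28)) / (-1 - (-3)) = 16
h[-4,-3,-5/2,-1] = (16 - (-26)) / (-1 - (-4)) = 14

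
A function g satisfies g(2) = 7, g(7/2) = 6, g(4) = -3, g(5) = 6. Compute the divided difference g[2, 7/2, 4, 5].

g[2,7/2] = (6 - 7) / (7/2 - 2) = -2/3
g[7/2,4] = (-3 - 6) / (4 - 7/2) = -18
g[4,5] = (6 - (-3)) / (5 - 4) = 9
g[2,7/2,4] = (-18 - (-2/3)) / (4 - 2) = -26/3
g[7/2,4,5] = (9 - (-18)) / (5 - 7/2) = 18
g[2,7/2,4,5] = (18 - (-26/3)) / (5 - 2) = 80/9

80/9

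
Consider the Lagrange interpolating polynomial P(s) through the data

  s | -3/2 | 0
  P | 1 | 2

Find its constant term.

2

L_0(s) = s / [-3/2] = -(2/3)s
L_1(s) = (s + 3/2) / [3/2] = (2/3)s + 1
P(s) = 1·L_0 + 2·L_1
Only the constant term is needed; take it from each L_i and combine:
1·(0) + 2·(1) = 2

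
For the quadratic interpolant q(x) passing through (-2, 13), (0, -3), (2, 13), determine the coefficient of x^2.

The leading coefficient equals the top divided difference q[-2,0,2].
q[-2,0] = (-3 - 13) / (0 - (-2)) = -8
q[0,2] = (13 - (-3)) / (2 - 0) = 8
q[-2,0,2] = (8 - (-8)) / (2 - (-2)) = 4

4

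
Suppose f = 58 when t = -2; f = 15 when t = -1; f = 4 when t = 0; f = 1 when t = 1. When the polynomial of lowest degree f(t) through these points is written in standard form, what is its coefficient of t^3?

The leading coefficient equals the top divided difference f[-2,-1,0,1].
f[-2,-1] = (15 - 58) / (-1 - (-2)) = -43
f[-1,0] = (4 - 15) / (0 - (-1)) = -11
f[0,1] = (1 - 4) / (1 - 0) = -3
f[-2,-1,0] = (-11 - (-43)) / (0 - (-2)) = 16
f[-1,0,1] = (-3 - (-11)) / (1 - (-1)) = 4
f[-2,-1,0,1] = (4 - 16) / (1 - (-2)) = -4

-4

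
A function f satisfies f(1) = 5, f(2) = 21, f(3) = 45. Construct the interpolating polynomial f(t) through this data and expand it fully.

Newton's divided differences:
f[1,2] = (21 - 5) / (2 - 1) = 16
f[2,3] = (45 - 21) / (3 - 2) = 24
f[1,2,3] = (24 - 16) / (3 - 1) = 4
f(t) = 5 + 16·(t - 1) + 4·(t - 1)(t - 2)
Expanding: f(t) = 4t^2 + 4t - 3

f(t) = 4t^2 + 4t - 3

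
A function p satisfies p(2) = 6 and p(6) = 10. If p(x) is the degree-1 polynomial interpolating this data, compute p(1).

Evaluate each Lagrange basis at x = 1:
L_0(1) = (-5)/[(-4)] = 5/4
L_1(1) = (-1)/[(4)] = -1/4
Sum: 6·(5/4) + 10·(-1/4) = 5

5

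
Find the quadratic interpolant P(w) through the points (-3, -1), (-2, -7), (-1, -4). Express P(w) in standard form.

P(w) = (9/2)w^2 + (33/2)w + 8

Build the Lagrange basis polynomials:
L_0(w) = (w + 2)(w + 1) / [2] = (1/2)w^2 + (3/2)w + 1
L_1(w) = (w + 3)(w + 1) / [-1] = -w^2 - 4w - 3
L_2(w) = (w + 3)(w + 2) / [2] = (1/2)w^2 + (5/2)w + 3
P(w) = (-1)·L_0 + (-7)·L_1 + (-4)·L_2
  (-1)·L_0(w) = -(1/2)w^2 - (3/2)w - 1
  (-7)·L_1(w) = 7w^2 + 28w + 21
  (-4)·L_2(w) = -2w^2 - 10w - 12
Adding term by term: (9/2)w^2 + (33/2)w + 8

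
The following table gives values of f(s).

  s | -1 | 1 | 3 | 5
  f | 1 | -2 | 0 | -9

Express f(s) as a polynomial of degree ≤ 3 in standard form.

f(s) = -(1/3)s^3 + (13/8)s^2 - (7/6)s - 17/8

Newton's divided differences:
f[-1,1] = (-2 - 1) / (1 - (-1)) = -3/2
f[1,3] = (0 - (-2)) / (3 - 1) = 1
f[3,5] = (-9 - 0) / (5 - 3) = -9/2
f[-1,1,3] = (1 - (-3/2)) / (3 - (-1)) = 5/8
f[1,3,5] = (-9/2 - 1) / (5 - 1) = -11/8
f[-1,1,3,5] = (-11/8 - 5/8) / (5 - (-1)) = -1/3
f(s) = 1 + (-3/2)·(s + 1) + (5/8)·(s + 1)(s - 1) + (-1/3)·(s + 1)(s - 1)(s - 3)
Expanding: f(s) = -(1/3)s^3 + (13/8)s^2 - (7/6)s - 17/8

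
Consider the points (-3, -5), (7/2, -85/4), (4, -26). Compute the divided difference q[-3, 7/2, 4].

q[-3,7/2] = (-85/4 - (-5)) / (7/2 - (-3)) = -5/2
q[7/2,4] = (-26 - (-85/4)) / (4 - 7/2) = -19/2
q[-3,7/2,4] = (-19/2 - (-5/2)) / (4 - (-3)) = -1

-1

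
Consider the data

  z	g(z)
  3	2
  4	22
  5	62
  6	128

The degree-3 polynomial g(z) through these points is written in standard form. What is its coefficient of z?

-3

L_0(z) = (z - 4)(z - 5)(z - 6) / [-6] = -(1/6)z^3 + (5/2)z^2 - (37/3)z + 20
L_1(z) = (z - 3)(z - 5)(z - 6) / [2] = (1/2)z^3 - 7z^2 + (63/2)z - 45
L_2(z) = (z - 3)(z - 4)(z - 6) / [-2] = -(1/2)z^3 + (13/2)z^2 - 27z + 36
L_3(z) = (z - 3)(z - 4)(z - 5) / [6] = (1/6)z^3 - 2z^2 + (47/6)z - 10
g(z) = 2·L_0 + 22·L_1 + 62·L_2 + 128·L_3
Only the coefficient of z is needed; take it from each L_i and combine:
2·(-37/3) + 22·(63/2) + 62·(-27) + 128·(47/6) = -3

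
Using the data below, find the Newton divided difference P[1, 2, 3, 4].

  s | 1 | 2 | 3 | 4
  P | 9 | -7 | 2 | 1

-35/6

P[1,2] = (-7 - 9) / (2 - 1) = -16
P[2,3] = (2 - (-7)) / (3 - 2) = 9
P[3,4] = (1 - 2) / (4 - 3) = -1
P[1,2,3] = (9 - (-16)) / (3 - 1) = 25/2
P[2,3,4] = (-1 - 9) / (4 - 2) = -5
P[1,2,3,4] = (-5 - 25/2) / (4 - 1) = -35/6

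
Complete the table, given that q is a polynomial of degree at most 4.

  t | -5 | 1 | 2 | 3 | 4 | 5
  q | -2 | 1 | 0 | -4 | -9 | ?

-736/63

The 5 known values determine q uniquely (degree ≤ 4).
Evaluate each Lagrange basis at t = 5:
L_0(5) = (4)·(3)·(2)·(1)/[(-6)·(-7)·(-8)·(-9)] = 1/126
L_1(5) = (10)·(3)·(2)·(1)/[(6)·(-1)·(-2)·(-3)] = -5/3
L_2(5) = (10)·(4)·(2)·(1)/[(7)·(1)·(-1)·(-2)] = 40/7
L_3(5) = (10)·(4)·(3)·(1)/[(8)·(2)·(1)·(-1)] = -15/2
L_4(5) = (10)·(4)·(3)·(2)/[(9)·(3)·(2)·(1)] = 40/9
Sum: (-2)·(1/126) + 1·(-5/3) + 0 + (-4)·(-15/2) + (-9)·(40/9) = -736/63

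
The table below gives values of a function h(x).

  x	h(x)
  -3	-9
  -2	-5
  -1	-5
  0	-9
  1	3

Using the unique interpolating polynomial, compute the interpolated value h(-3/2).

Evaluate each Lagrange basis at x = -3/2:
L_0(-3/2) = (1/2)·(-1/2)·(-3/2)·(-5/2)/[(-1)·(-2)·(-3)·(-4)] = -5/128
L_1(-3/2) = (3/2)·(-1/2)·(-3/2)·(-5/2)/[(1)·(-1)·(-2)·(-3)] = 15/32
L_2(-3/2) = (3/2)·(1/2)·(-3/2)·(-5/2)/[(2)·(1)·(-1)·(-2)] = 45/64
L_3(-3/2) = (3/2)·(1/2)·(-1/2)·(-5/2)/[(3)·(2)·(1)·(-1)] = -5/32
L_4(-3/2) = (3/2)·(1/2)·(-1/2)·(-3/2)/[(4)·(3)·(2)·(1)] = 3/128
Sum: (-9)·(-5/128) + (-5)·(15/32) + (-5)·(45/64) + (-9)·(-5/32) + 3·(3/128) = -129/32

-129/32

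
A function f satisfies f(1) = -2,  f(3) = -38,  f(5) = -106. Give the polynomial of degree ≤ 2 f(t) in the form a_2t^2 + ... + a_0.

L_0(t) = (t - 3)(t - 5) / [8] = (1/8)t^2 - t + 15/8
L_1(t) = (t - 1)(t - 5) / [-4] = -(1/4)t^2 + (3/2)t - 5/4
L_2(t) = (t - 1)(t - 3) / [8] = (1/8)t^2 - (1/2)t + 3/8
f(t) = (-2)·L_0 + (-38)·L_1 + (-106)·L_2
  (-2)·L_0(t) = -(1/4)t^2 + 2t - 15/4
  (-38)·L_1(t) = (19/2)t^2 - 57t + 95/2
  (-106)·L_2(t) = -(53/4)t^2 + 53t - 159/4
Adding term by term: -4t^2 - 2t + 4

f(t) = -4t^2 - 2t + 4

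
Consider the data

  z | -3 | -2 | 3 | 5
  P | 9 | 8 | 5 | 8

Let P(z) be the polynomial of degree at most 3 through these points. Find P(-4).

Using Newton's divided-difference form:
P[-3,-2] = (8 - 9) / (-2 - (-3)) = -1
P[-2,3] = (5 - 8) / (3 - (-2)) = -3/5
P[3,5] = (8 - 5) / (5 - 3) = 3/2
P[-3,-2,3] = (-3/5 - (-1)) / (3 - (-3)) = 1/15
P[-2,3,5] = (3/2 - (-3/5)) / (5 - (-2)) = 3/10
P[-3,-2,3,5] = (3/10 - 1/15) / (5 - (-3)) = 7/240
P(-4) = 9 + (-1)·(-1) + (1/15)·(-1)·(-2) + (7/240)·(-1)·(-2)·(-7) = 389/40

389/40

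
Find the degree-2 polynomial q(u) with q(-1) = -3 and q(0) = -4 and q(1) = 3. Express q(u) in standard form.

Build the Lagrange basis polynomials:
L_0(u) = u(u - 1) / [2] = (1/2)u^2 - (1/2)u
L_1(u) = (u + 1)(u - 1) / [-1] = -u^2 + 1
L_2(u) = (u + 1)u / [2] = (1/2)u^2 + (1/2)u
q(u) = (-3)·L_0 + (-4)·L_1 + 3·L_2
  (-3)·L_0(u) = -(3/2)u^2 + (3/2)u
  (-4)·L_1(u) = 4u^2 - 4
  3·L_2(u) = (3/2)u^2 + (3/2)u
Adding term by term: 4u^2 + 3u - 4

q(u) = 4u^2 + 3u - 4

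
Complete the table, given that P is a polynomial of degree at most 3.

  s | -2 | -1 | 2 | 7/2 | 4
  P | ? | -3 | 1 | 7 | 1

The 4 known values determine P uniquely (degree ≤ 3).
Evaluate each Lagrange basis at s = -2:
L_0(-2) = (-4)·(-11/2)·(-6)/[(-3)·(-9/2)·(-5)] = 88/45
L_1(-2) = (-1)·(-11/2)·(-6)/[(3)·(-3/2)·(-2)] = -11/3
L_2(-2) = (-1)·(-4)·(-6)/[(9/2)·(3/2)·(-1/2)] = 64/9
L_3(-2) = (-1)·(-4)·(-11/2)/[(5)·(2)·(1/2)] = -22/5
Sum: (-3)·(88/45) + 1·(-11/3) + 7·(64/9) + 1·(-22/5) = 1613/45

1613/45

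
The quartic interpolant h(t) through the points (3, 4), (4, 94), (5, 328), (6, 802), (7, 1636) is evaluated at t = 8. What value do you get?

2974

Evaluate each Lagrange basis at t = 8:
L_0(8) = (4)·(3)·(2)·(1)/[(-1)·(-2)·(-3)·(-4)] = 1
L_1(8) = (5)·(3)·(2)·(1)/[(1)·(-1)·(-2)·(-3)] = -5
L_2(8) = (5)·(4)·(2)·(1)/[(2)·(1)·(-1)·(-2)] = 10
L_3(8) = (5)·(4)·(3)·(1)/[(3)·(2)·(1)·(-1)] = -10
L_4(8) = (5)·(4)·(3)·(2)/[(4)·(3)·(2)·(1)] = 5
Sum: 4·(1) + 94·(-5) + 328·(10) + 802·(-10) + 1636·(5) = 2974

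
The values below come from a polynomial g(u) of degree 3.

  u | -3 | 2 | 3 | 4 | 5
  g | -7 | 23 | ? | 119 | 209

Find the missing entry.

59

The 4 known values determine g uniquely (degree ≤ 3).
Evaluate each Lagrange basis at u = 3:
L_0(3) = (1)·(-1)·(-2)/[(-5)·(-7)·(-8)] = -1/140
L_1(3) = (6)·(-1)·(-2)/[(5)·(-2)·(-3)] = 2/5
L_2(3) = (6)·(1)·(-2)/[(7)·(2)·(-1)] = 6/7
L_3(3) = (6)·(1)·(-1)/[(8)·(3)·(1)] = -1/4
Sum: (-7)·(-1/140) + 23·(2/5) + 119·(6/7) + 209·(-1/4) = 59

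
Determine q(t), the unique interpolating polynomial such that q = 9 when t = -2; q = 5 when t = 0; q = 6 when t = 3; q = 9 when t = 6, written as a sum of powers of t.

Build the Lagrange basis polynomials:
L_0(t) = t(t - 3)(t - 6) / [-80] = -(1/80)t^3 + (9/80)t^2 - (9/40)t
L_1(t) = (t + 2)(t - 3)(t - 6) / [36] = (1/36)t^3 - (7/36)t^2 + 1
L_2(t) = (t + 2)t(t - 6) / [-45] = -(1/45)t^3 + (4/45)t^2 + (4/15)t
L_3(t) = (t + 2)t(t - 3) / [144] = (1/144)t^3 - (1/144)t^2 - (1/24)t
q(t) = 9·L_0 + 5·L_1 + 6·L_2 + 9·L_3
  9·L_0(t) = -(9/80)t^3 + (81/80)t^2 - (81/40)t
  5·L_1(t) = (5/36)t^3 - (35/36)t^2 + 5
  6·L_2(t) = -(2/15)t^3 + (8/15)t^2 + (8/5)t
  9·L_3(t) = (1/16)t^3 - (1/16)t^2 - (3/8)t
Adding term by term: -(2/45)t^3 + (23/45)t^2 - (4/5)t + 5

q(t) = -(2/45)t^3 + (23/45)t^2 - (4/5)t + 5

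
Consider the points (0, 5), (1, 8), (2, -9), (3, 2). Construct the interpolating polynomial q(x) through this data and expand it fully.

L_0(x) = (x - 1)(x - 2)(x - 3) / [-6] = -(1/6)x^3 + x^2 - (11/6)x + 1
L_1(x) = x(x - 2)(x - 3) / [2] = (1/2)x^3 - (5/2)x^2 + 3x
L_2(x) = x(x - 1)(x - 3) / [-2] = -(1/2)x^3 + 2x^2 - (3/2)x
L_3(x) = x(x - 1)(x - 2) / [6] = (1/6)x^3 - (1/2)x^2 + (1/3)x
q(x) = 5·L_0 + 8·L_1 + (-9)·L_2 + 2·L_3
  5·L_0(x) = -(5/6)x^3 + 5x^2 - (55/6)x + 5
  8·L_1(x) = 4x^3 - 20x^2 + 24x
  (-9)·L_2(x) = (9/2)x^3 - 18x^2 + (27/2)x
  2·L_3(x) = (1/3)x^3 - x^2 + (2/3)x
Adding term by term: 8x^3 - 34x^2 + 29x + 5

q(x) = 8x^3 - 34x^2 + 29x + 5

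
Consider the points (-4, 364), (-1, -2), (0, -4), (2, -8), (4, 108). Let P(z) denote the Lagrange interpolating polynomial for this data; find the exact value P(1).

Evaluate each Lagrange basis at z = 1:
L_0(1) = (2)·(1)·(-1)·(-3)/[(-3)·(-4)·(-6)·(-8)] = 1/96
L_1(1) = (5)·(1)·(-1)·(-3)/[(3)·(-1)·(-3)·(-5)] = -1/3
L_2(1) = (5)·(2)·(-1)·(-3)/[(4)·(1)·(-2)·(-4)] = 15/16
L_3(1) = (5)·(2)·(1)·(-3)/[(6)·(3)·(2)·(-2)] = 5/12
L_4(1) = (5)·(2)·(1)·(-1)/[(8)·(5)·(4)·(2)] = -1/32
Sum: 364·(1/96) + (-2)·(-1/3) + (-4)·(15/16) + (-8)·(5/12) + 108·(-1/32) = -6

-6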